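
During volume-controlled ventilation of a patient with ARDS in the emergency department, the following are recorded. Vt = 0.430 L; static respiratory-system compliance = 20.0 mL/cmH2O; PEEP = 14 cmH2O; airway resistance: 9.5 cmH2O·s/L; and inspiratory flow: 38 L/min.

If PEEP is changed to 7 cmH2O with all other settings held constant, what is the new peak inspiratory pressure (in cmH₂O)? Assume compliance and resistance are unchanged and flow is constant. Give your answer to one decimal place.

Flow: 38 L/min ÷ 60 = 0.6333 L/s.
PIP = Vt/C + R·V̇ + PEEP (constant-flow equation of motion).
Only the baseline term changes: ΔPIP = ΔPEEP = 7 − 14 = -7.0 cmH2O.
Original PIP = 430/20.0 + 9.5×0.6333 + 14 = 41.516 cmH2O; new PIP = 41.516 + (-7.0) = 34.516 cmH2O.

34.5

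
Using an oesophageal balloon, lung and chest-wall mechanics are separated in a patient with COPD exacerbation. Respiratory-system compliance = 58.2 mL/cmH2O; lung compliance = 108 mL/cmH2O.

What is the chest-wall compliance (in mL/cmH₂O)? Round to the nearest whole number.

126

1/Ccw = 1/Crs − 1/CL.
1/Ccw = 1/58.2 − 1/108 = 0.007923.
Ccw = 126.21 mL/cmH2O.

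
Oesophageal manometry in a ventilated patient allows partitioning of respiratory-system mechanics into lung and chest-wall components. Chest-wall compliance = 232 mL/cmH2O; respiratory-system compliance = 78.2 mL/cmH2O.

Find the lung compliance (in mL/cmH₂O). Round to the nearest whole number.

118

1/CL = 1/Crs − 1/Ccw.
1/CL = 1/78.2 − 1/232 = 0.008477.
CL = 117.97 mL/cmH2O.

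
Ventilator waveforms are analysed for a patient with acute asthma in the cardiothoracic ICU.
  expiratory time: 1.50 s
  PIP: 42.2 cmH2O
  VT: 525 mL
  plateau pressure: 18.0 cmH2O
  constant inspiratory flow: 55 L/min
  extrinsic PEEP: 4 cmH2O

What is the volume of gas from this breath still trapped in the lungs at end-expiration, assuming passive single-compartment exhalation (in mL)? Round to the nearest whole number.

Flow: 55 L/min ÷ 60 = 0.9167 L/s.
R = (PIP − Pplat)/V̇ = (42.2 − 18.0) / 0.9167 = 24.2/0.9167 = 26.399 cmH2O·s/L.
C = Vt/(Pplat − PEEP) = 525.0 / (18.0 − 4) = 525.0/14.0 = 37.5 mL/cmH2O.
τ = R × C = 26.399 × 0.0375 L/cmH2O = 0.99 s.
Fraction remaining = e^(−Te/τ) = e^(−1.50/0.99) = 0.2198.
Trapped volume = 525.0 × 0.2198 = 115.4 mL.

115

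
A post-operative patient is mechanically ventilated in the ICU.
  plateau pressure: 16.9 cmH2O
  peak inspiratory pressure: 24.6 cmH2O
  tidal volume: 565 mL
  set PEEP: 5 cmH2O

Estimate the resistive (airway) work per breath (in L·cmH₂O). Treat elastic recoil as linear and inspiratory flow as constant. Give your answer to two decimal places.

With constant inspiratory flow the resistive pressure is constant at PIP − Pplat = 24.6 − 16.9 = 7.7 cmH2O, so resistive work = 7.7 × 0.565 = 4.351 L·cmH2O.

4.35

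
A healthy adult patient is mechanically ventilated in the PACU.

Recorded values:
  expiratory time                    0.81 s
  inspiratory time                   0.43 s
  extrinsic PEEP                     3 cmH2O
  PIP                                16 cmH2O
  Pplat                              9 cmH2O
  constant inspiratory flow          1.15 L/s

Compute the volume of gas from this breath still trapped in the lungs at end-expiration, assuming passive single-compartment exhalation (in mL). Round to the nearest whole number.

98

Vt = flow × Ti = 1.15 L/s × 0.43 s × 1000 mL/L = 494.5 mL.
R = (PIP − Pplat)/V̇ = (16 − 9) / 1.15 = 7.0/1.15 = 6.087 cmH2O·s/L.
C = Vt/(Pplat − PEEP) = 494.5 / (9 − 3) = 494.5/6.0 = 82.417 mL/cmH2O.
τ = R × C = 6.087 × 0.08242 L/cmH2O = 0.5017 s.
Fraction remaining = e^(−Te/τ) = e^(−0.81/0.5017) = 0.199.
Trapped volume = 494.5 × 0.199 = 98.406 mL.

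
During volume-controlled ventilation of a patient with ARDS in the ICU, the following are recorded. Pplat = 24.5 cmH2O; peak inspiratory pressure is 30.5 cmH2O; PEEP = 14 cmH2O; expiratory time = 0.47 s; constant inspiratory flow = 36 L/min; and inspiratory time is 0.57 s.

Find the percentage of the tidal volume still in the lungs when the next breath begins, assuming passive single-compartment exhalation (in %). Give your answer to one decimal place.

23.6

Flow: 36 L/min ÷ 60 = 0.6 L/s.
Vt = flow × Ti = 0.6 L/s × 0.57 s × 1000 mL/L = 342.0 mL.
R = (PIP − Pplat)/V̇ = (30.5 − 24.5) / 0.6 = 6.0/0.6 = 10.0 cmH2O·s/L.
C = Vt/(Pplat − PEEP) = 342.0 / (24.5 − 14) = 342.0/10.5 = 32.571 mL/cmH2O.
τ = R × C = 10.0 × 0.03257 L/cmH2O = 0.3257 s.
Fraction remaining at end-expiration = e^(−Te/τ) = e^(−0.47/0.3257) = 0.2362 → 23.62%.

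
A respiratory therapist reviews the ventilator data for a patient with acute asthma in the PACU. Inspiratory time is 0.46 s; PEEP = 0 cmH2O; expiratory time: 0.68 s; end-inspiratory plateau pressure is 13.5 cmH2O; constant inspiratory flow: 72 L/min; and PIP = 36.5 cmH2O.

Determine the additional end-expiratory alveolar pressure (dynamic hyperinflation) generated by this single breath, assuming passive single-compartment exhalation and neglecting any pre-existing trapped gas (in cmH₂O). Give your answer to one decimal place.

5.7

Flow: 72 L/min ÷ 60 = 1.2 L/s.
Vt = flow × Ti = 1.2 L/s × 0.46 s × 1000 mL/L = 552.0 mL.
R = (PIP − Pplat)/V̇ = (36.5 − 13.5) / 1.2 = 23.0/1.2 = 19.167 cmH2O·s/L.
C = Vt/(Pplat − PEEP) = 552.0 / (13.5 − 0) = 552.0/13.5 = 40.889 mL/cmH2O.
τ = R × C = 19.167 × 0.04089 L/cmH2O = 0.7837 s.
Fraction remaining = e^(−Te/τ) = e^(−0.68/0.7837) = 0.4199; trapped volume = 552.0 × 0.4199 = 231.78 mL.
Additional alveolar pressure from trapping ≈ V_trapped / C = 231.78 / 40.889 = 5.669 cmH2O.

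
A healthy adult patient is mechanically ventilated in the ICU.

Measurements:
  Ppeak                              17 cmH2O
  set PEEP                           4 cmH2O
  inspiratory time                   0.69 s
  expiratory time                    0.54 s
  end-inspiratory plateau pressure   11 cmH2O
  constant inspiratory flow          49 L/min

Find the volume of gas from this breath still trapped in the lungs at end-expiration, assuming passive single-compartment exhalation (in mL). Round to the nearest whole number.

Flow: 49 L/min ÷ 60 = 0.8167 L/s.
Vt = flow × Ti = 0.8167 L/s × 0.69 s × 1000 mL/L = 563.52 mL.
R = (PIP − Pplat)/V̇ = (17 − 11) / 0.8167 = 6.0/0.8167 = 7.347 cmH2O·s/L.
C = Vt/(Pplat − PEEP) = 563.52 / (11 − 4) = 563.52/7.0 = 80.503 mL/cmH2O.
τ = R × C = 7.347 × 0.0805 L/cmH2O = 0.5914 s.
Fraction remaining = e^(−Te/τ) = e^(−0.54/0.5914) = 0.4013.
Trapped volume = 563.52 × 0.4013 = 226.14 mL.

226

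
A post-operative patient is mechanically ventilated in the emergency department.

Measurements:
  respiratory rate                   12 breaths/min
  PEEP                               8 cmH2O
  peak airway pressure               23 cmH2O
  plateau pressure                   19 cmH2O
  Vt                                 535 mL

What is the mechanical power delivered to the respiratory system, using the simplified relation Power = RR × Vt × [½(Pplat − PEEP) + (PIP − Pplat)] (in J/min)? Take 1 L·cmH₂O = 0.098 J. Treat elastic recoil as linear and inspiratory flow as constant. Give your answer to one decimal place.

6.0

Per-breath work = Vt × [½(Pplat−PEEP) + (PIP−Pplat)] = 0.535 × [0.5×11.0 + 4.0] = 0.535 × 9.5 = 5.083 L·cmH2O.
Power = 12 × 5.083 = 60.996 L·cmH2O/min.
× 0.098 J/(L·cmH2O) → 5.978 J/min.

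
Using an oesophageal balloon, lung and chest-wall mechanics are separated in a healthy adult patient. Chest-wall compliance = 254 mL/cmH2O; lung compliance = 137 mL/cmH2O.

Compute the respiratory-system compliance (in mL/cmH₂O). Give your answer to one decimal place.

89.0

Lung and chest wall are elastances in series: 1/Crs = 1/CL + 1/Ccw.
1/Crs = 1/137 + 1/254 = 0.01124.
Crs = 88.968 mL/cmH2O.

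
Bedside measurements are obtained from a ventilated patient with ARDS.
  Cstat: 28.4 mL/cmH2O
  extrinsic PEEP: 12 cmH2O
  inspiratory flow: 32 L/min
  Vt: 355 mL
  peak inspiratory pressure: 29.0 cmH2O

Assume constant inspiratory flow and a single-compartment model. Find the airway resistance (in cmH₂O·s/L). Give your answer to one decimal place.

8.4

Flow: 32 L/min ÷ 60 = 0.5333 L/s.
Equation of motion (constant flow): PIP = Vt/C + R·V̇ + PEEP.
R·V̇ = PIP − Vt/C − PEEP = 29.0 − 355/28.4 − 12 = 29.0 − 12.5 − 12 = 4.5 cmH2O.
R = 4.5 / 0.5333 = 8.438 cmH2O·s/L.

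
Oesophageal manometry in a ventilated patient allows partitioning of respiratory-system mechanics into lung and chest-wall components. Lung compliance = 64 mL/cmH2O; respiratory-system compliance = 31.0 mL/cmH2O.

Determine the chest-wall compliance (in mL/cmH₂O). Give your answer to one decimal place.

60.1

1/Ccw = 1/Crs − 1/CL.
1/Ccw = 1/31.0 − 1/64 = 0.01663.
Ccw = 60.132 mL/cmH2O.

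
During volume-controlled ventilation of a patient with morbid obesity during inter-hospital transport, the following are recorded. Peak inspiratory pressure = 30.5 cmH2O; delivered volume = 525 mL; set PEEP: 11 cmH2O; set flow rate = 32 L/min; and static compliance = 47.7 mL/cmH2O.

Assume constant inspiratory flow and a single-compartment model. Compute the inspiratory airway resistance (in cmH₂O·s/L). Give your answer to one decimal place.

15.9

Flow: 32 L/min ÷ 60 = 0.5333 L/s.
Equation of motion (constant flow): PIP = Vt/C + R·V̇ + PEEP.
R·V̇ = PIP − Vt/C − PEEP = 30.5 − 525/47.7 − 11 = 30.5 − 11.006 − 11 = 8.494 cmH2O.
R = 8.494 / 0.5333 = 15.927 cmH2O·s/L.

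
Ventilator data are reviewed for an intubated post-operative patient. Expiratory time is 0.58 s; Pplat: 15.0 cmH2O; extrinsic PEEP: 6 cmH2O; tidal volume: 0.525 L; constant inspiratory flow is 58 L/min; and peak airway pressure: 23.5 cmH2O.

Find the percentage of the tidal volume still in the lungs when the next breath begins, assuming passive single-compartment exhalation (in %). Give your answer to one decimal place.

32.3

Flow: 58 L/min ÷ 60 = 0.9667 L/s.
R = (PIP − Pplat)/V̇ = (23.5 − 15.0) / 0.9667 = 8.5/0.9667 = 8.793 cmH2O·s/L.
C = Vt/(Pplat − PEEP) = 525.0 / (15.0 − 6) = 525.0/9.0 = 58.333 mL/cmH2O.
τ = R × C = 8.793 × 0.05833 L/cmH2O = 0.5129 s.
Fraction remaining at end-expiration = e^(−Te/τ) = e^(−0.58/0.5129) = 0.3228 → 32.28%.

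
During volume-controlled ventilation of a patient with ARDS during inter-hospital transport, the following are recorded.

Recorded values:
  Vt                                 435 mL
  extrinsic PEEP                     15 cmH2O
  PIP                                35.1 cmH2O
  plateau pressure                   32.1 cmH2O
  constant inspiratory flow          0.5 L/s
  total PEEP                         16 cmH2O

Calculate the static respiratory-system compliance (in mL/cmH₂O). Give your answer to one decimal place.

27.0

End-expiratory occlusion gives total PEEP = 16 cmH2O (intrinsic PEEP = 16 − 15 = 1). Use total PEEP for the elastic gradient.
Cstat = Vt / (Pplat − PEEPtotal) = 435 / (32.1 − 16) = 435 / 16.1 = 27.019 mL/cmH2O.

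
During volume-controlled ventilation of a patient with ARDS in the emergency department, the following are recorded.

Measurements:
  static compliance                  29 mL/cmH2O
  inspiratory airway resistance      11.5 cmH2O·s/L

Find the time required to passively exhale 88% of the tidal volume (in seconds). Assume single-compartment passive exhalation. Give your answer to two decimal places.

τ = R × C = 11.5 × 29 mL/cmH2O = 11.5 × 0.029 L/cmH2O = 0.3335 s.
Exhaled fraction f = 1 − e^(−t/τ) → t = −τ·ln(1 − f) = −0.3335·ln(0.12) = 0.7071 s.

0.71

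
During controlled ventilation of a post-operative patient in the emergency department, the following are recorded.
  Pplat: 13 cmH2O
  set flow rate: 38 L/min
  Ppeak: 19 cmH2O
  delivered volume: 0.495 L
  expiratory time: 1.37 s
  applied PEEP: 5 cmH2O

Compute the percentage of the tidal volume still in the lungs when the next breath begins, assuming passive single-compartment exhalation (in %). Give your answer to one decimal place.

9.7

Flow: 38 L/min ÷ 60 = 0.6333 L/s.
R = (PIP − Pplat)/V̇ = (19 − 13) / 0.6333 = 6.0/0.6333 = 9.474 cmH2O·s/L.
C = Vt/(Pplat − PEEP) = 495.0 / (13 − 5) = 495.0/8.0 = 61.875 mL/cmH2O.
τ = R × C = 9.474 × 0.06188 L/cmH2O = 0.5863 s.
Fraction remaining at end-expiration = e^(−Te/τ) = e^(−1.37/0.5863) = 0.09665 → 9.665%.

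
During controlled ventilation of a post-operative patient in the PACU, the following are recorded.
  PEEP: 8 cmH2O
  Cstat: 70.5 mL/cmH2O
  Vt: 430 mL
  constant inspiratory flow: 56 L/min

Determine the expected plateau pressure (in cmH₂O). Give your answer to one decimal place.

14.1

Pplat = PEEP + Vt / Cstat = 8 + 430 / 70.5 = 8 + 6.099 = 14.099 cmH2O.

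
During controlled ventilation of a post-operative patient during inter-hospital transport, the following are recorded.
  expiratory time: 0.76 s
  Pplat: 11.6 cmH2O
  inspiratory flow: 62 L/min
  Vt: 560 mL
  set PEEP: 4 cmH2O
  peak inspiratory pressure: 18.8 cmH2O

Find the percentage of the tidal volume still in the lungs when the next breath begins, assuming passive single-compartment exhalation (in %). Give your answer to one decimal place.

Flow: 62 L/min ÷ 60 = 1.0333 L/s.
R = (PIP − Pplat)/V̇ = (18.8 − 11.6) / 1.0333 = 7.2/1.0333 = 6.968 cmH2O·s/L.
C = Vt/(Pplat − PEEP) = 560.0 / (11.6 − 4) = 560.0/7.6 = 73.684 mL/cmH2O.
τ = R × C = 6.968 × 0.07368 L/cmH2O = 0.5134 s.
Fraction remaining at end-expiration = e^(−Te/τ) = e^(−0.76/0.5134) = 0.2276 → 22.76%.

22.8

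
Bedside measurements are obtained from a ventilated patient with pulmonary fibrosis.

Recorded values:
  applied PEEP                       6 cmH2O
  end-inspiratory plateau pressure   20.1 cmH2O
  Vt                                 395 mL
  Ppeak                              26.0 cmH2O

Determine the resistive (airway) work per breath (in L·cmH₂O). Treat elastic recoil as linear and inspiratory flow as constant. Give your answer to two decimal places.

With constant inspiratory flow the resistive pressure is constant at PIP − Pplat = 26.0 − 20.1 = 5.9 cmH2O, so resistive work = 5.9 × 0.395 = 2.331 L·cmH2O.

2.33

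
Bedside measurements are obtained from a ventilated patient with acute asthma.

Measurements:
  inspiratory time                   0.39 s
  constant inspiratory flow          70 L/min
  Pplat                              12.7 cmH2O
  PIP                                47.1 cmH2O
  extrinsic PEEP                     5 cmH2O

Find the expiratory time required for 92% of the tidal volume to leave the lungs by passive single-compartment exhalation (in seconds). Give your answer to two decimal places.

Flow: 70 L/min ÷ 60 = 1.1667 L/s.
Vt = flow × Ti = 1.1667 L/s × 0.39 s × 1000 mL/L = 455.01 mL.
R = (PIP − Pplat)/V̇ = (47.1 − 12.7) / 1.1667 = 34.4/1.1667 = 29.485 cmH2O·s/L.
C = Vt/(Pplat − PEEP) = 455.01 / (12.7 − 5) = 455.01/7.7 = 59.092 mL/cmH2O.
τ = R × C = 29.485 × 0.05909 L/cmH2O = 1.742 s.
t = −τ·ln(1 − 0.92) = −1.742·ln(0.08) = 4.4 s.

4.40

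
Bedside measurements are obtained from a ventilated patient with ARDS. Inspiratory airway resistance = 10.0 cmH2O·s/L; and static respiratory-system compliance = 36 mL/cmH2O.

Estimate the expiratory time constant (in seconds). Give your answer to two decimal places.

τ = R × C = 10.0 × 36 mL/cmH2O = 10.0 × 0.036 L/cmH2O = 0.36 s.

0.36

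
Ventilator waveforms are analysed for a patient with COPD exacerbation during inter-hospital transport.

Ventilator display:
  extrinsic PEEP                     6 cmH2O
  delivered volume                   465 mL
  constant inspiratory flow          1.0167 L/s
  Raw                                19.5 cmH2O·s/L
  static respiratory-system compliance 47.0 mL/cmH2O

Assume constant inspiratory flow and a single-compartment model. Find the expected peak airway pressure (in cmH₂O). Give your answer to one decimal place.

35.7

Equation of motion (constant flow): PIP = Vt/C + R·V̇ + PEEP.
PIP = 465/47.0 + 19.5×1.0167 + 6 = 9.894 + 19.826 + 6 = 35.72 cmH2O.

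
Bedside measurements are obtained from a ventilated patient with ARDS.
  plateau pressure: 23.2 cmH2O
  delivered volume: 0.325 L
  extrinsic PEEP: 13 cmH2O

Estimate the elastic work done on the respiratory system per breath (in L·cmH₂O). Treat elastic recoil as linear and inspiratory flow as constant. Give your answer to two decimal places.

Elastic work ≈ ½ × (Pplat − PEEP) × Vt = 0.5 × (23.2 − 13) × 0.325 L = 0.5 × 10.2 × 0.325 = 1.658 L·cmH2O.

1.66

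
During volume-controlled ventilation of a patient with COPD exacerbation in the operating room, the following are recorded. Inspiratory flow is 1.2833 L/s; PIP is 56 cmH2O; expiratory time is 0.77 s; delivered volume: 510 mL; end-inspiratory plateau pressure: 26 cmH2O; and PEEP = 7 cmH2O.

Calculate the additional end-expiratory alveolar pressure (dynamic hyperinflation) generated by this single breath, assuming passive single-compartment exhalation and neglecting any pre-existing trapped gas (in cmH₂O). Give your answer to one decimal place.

5.6

R = (PIP − Pplat)/V̇ = (56 − 26) / 1.2833 = 30.0/1.2833 = 23.377 cmH2O·s/L.
C = Vt/(Pplat − PEEP) = 510.0 / (26 − 7) = 510.0/19.0 = 26.842 mL/cmH2O.
τ = R × C = 23.377 × 0.02684 L/cmH2O = 0.6274 s.
Fraction remaining = e^(−Te/τ) = e^(−0.77/0.6274) = 0.2931; trapped volume = 510.0 × 0.2931 = 149.48 mL.
Additional alveolar pressure from trapping ≈ V_trapped / C = 149.48 / 26.842 = 5.569 cmH2O.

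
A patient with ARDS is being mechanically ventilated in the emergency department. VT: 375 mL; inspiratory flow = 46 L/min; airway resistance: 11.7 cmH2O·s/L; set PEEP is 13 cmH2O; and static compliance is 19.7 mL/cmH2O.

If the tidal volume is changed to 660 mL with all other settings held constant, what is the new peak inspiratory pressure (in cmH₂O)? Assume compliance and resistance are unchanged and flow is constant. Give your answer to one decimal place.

55.5

Flow: 46 L/min ÷ 60 = 0.7667 L/s.
PIP = Vt/C + R·V̇ + PEEP (constant-flow equation of motion).
Only the elastic term changes: ΔPIP = ΔVt / C = (660 − 375) / 19.7 = 14.467 cmH2O.
Original PIP = 375/19.7 + 11.7×0.7667 + 13 = 41.006 cmH2O; new PIP = 41.006 + (14.467) = 55.473 cmH2O.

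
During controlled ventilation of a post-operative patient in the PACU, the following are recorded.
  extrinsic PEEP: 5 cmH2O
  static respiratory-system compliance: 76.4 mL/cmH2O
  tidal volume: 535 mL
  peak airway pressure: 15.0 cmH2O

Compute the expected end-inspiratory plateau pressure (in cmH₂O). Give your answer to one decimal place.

12.0

Pplat = PEEP + Vt / Cstat = 5 + 535 / 76.4 = 5 + 7.003 = 12.003 cmH2O.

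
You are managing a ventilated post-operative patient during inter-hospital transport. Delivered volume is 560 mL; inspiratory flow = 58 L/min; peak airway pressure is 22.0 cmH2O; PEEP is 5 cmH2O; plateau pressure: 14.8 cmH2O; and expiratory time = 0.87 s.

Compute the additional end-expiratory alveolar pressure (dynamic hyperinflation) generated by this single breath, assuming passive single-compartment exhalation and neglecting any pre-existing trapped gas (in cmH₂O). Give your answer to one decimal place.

1.3

Flow: 58 L/min ÷ 60 = 0.9667 L/s.
R = (PIP − Pplat)/V̇ = (22.0 − 14.8) / 0.9667 = 7.2/0.9667 = 7.448 cmH2O·s/L.
C = Vt/(Pplat − PEEP) = 560.0 / (14.8 − 5) = 560.0/9.8 = 57.143 mL/cmH2O.
τ = R × C = 7.448 × 0.05714 L/cmH2O = 0.4256 s.
Fraction remaining = e^(−Te/τ) = e^(−0.87/0.4256) = 0.1295; trapped volume = 560.0 × 0.1295 = 72.52 mL.
Additional alveolar pressure from trapping ≈ V_trapped / C = 72.52 / 57.143 = 1.269 cmH2O.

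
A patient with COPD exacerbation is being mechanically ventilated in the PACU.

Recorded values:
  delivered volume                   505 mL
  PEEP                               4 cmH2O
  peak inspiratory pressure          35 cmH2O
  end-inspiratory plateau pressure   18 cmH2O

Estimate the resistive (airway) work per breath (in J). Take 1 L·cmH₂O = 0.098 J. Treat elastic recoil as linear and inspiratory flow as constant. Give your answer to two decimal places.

0.84

With constant inspiratory flow the resistive pressure is constant at PIP − Pplat = 35 − 18 = 17.0 cmH2O, so resistive work = 17.0 × 0.505 = 8.585 L·cmH2O.
× 0.098 J/(L·cmH2O) → 0.8413 J.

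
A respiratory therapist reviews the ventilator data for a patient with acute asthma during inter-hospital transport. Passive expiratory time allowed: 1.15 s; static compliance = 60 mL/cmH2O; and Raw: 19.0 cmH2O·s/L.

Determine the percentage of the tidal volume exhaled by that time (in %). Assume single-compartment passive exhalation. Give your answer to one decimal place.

τ = R × C = 19.0 × 60 mL/cmH2O = 19.0 × 0.060 L/cmH2O = 1.14 s.
Passive exhalation: V(t)/V₀ = e^(−t/τ) = e^(−1.15/1.14) = 0.3647.
Fraction exhaled = 1 − 0.3647 = 0.6353 → 63.53%.

63.5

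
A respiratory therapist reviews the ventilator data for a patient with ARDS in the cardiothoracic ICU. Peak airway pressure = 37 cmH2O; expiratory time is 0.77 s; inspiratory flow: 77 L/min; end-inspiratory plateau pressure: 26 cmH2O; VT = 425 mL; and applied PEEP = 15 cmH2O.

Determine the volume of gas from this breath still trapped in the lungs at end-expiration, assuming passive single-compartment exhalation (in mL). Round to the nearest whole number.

42

Flow: 77 L/min ÷ 60 = 1.2833 L/s.
R = (PIP − Pplat)/V̇ = (37 − 26) / 1.2833 = 11.0/1.2833 = 8.572 cmH2O·s/L.
C = Vt/(Pplat − PEEP) = 425.0 / (26 − 15) = 425.0/11.0 = 38.636 mL/cmH2O.
τ = R × C = 8.572 × 0.03864 L/cmH2O = 0.3312 s.
Fraction remaining = e^(−Te/τ) = e^(−0.77/0.3312) = 0.0978.
Trapped volume = 425.0 × 0.0978 = 41.565 mL.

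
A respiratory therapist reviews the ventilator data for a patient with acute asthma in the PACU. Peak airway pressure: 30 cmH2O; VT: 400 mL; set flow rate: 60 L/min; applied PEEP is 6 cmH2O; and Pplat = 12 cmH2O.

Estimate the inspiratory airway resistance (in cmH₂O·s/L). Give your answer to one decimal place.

Flow: 60 L/min ÷ 60 = 1 L/s.
Raw = (PIP − Pplat) / flow = (30 − 12) / 1 = 18.0 / 1 = 18.0 cmH2O·s/L.

18.0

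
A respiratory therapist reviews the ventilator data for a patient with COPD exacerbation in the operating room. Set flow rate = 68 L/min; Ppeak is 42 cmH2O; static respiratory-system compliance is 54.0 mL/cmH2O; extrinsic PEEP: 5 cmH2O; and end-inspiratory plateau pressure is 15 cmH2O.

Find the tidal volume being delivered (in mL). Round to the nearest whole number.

Vt = Cstat × (Pplat − PEEP) = 54.0 × (15 − 5) = 54.0 × 10.0 = 540.0 mL.

540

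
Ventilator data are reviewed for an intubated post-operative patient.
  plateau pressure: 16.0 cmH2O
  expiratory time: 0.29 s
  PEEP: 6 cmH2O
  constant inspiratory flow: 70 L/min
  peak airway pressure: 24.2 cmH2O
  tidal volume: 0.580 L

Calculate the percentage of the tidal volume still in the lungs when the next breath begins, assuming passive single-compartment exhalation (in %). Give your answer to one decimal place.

Flow: 70 L/min ÷ 60 = 1.1667 L/s.
R = (PIP − Pplat)/V̇ = (24.2 − 16.0) / 1.1667 = 8.2/1.1667 = 7.028 cmH2O·s/L.
C = Vt/(Pplat − PEEP) = 580.0 / (16.0 − 6) = 580.0/10.0 = 58.0 mL/cmH2O.
τ = R × C = 7.028 × 0.058 L/cmH2O = 0.4076 s.
Fraction remaining at end-expiration = e^(−Te/τ) = e^(−0.29/0.4076) = 0.4909 → 49.09%.

49.1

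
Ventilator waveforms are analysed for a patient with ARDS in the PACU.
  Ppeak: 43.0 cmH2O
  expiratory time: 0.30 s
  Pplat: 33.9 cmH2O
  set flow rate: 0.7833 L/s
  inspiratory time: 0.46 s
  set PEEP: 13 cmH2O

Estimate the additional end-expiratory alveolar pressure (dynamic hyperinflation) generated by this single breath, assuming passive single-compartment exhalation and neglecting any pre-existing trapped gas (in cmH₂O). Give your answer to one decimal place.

4.7

Vt = flow × Ti = 0.7833 L/s × 0.46 s × 1000 mL/L = 360.32 mL.
R = (PIP − Pplat)/V̇ = (43.0 − 33.9) / 0.7833 = 9.1/0.7833 = 11.618 cmH2O·s/L.
C = Vt/(Pplat − PEEP) = 360.32 / (33.9 − 13) = 360.32/20.9 = 17.24 mL/cmH2O.
τ = R × C = 11.618 × 0.01724 L/cmH2O = 0.2003 s.
Fraction remaining = e^(−Te/τ) = e^(−0.30/0.2003) = 0.2236; trapped volume = 360.32 × 0.2236 = 80.568 mL.
Additional alveolar pressure from trapping ≈ V_trapped / C = 80.568 / 17.24 = 4.673 cmH2O.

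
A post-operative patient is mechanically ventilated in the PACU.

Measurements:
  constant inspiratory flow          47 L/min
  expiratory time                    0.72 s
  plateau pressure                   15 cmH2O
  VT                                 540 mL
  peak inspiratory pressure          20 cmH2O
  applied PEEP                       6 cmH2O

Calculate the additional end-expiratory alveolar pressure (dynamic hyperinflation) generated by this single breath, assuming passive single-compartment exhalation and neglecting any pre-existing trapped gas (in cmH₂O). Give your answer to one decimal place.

Flow: 47 L/min ÷ 60 = 0.7833 L/s.
R = (PIP − Pplat)/V̇ = (20 − 15) / 0.7833 = 5.0/0.7833 = 6.383 cmH2O·s/L.
C = Vt/(Pplat − PEEP) = 540.0 / (15 − 6) = 540.0/9.0 = 60.0 mL/cmH2O.
τ = R × C = 6.383 × 0.06 L/cmH2O = 0.383 s.
Fraction remaining = e^(−Te/τ) = e^(−0.72/0.383) = 0.1526; trapped volume = 540.0 × 0.1526 = 82.404 mL.
Additional alveolar pressure from trapping ≈ V_trapped / C = 82.404 / 60.0 = 1.373 cmH2O.

1.4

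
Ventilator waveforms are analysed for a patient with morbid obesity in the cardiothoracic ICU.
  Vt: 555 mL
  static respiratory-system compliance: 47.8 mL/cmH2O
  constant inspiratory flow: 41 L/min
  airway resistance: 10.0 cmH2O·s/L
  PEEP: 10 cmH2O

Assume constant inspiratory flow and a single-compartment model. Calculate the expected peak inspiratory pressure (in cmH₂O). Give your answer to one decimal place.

Flow: 41 L/min ÷ 60 = 0.6833 L/s.
Equation of motion (constant flow): PIP = Vt/C + R·V̇ + PEEP.
PIP = 555/47.8 + 10.0×0.6833 + 10 = 11.611 + 6.833 + 10 = 28.444 cmH2O.

28.4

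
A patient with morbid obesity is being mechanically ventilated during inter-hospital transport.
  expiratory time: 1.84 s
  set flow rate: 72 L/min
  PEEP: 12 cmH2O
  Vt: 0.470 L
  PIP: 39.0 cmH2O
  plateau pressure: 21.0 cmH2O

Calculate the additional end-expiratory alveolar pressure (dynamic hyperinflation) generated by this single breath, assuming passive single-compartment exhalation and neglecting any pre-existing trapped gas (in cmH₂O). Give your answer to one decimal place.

Flow: 72 L/min ÷ 60 = 1.2 L/s.
R = (PIP − Pplat)/V̇ = (39.0 − 21.0) / 1.2 = 18.0/1.2 = 15.0 cmH2O·s/L.
C = Vt/(Pplat − PEEP) = 470.0 / (21.0 − 12) = 470.0/9.0 = 52.222 mL/cmH2O.
τ = R × C = 15.0 × 0.05222 L/cmH2O = 0.7833 s.
Fraction remaining = e^(−Te/τ) = e^(−1.84/0.7833) = 0.09546; trapped volume = 470.0 × 0.09546 = 44.866 mL.
Additional alveolar pressure from trapping ≈ V_trapped / C = 44.866 / 52.222 = 0.8591 cmH2O.

0.9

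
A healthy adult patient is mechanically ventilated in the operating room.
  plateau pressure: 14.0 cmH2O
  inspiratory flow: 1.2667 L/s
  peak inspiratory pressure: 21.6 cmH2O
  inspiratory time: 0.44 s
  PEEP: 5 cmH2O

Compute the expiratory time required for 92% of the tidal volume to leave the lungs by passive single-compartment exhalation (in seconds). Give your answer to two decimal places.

0.94

Vt = flow × Ti = 1.2667 L/s × 0.44 s × 1000 mL/L = 557.35 mL.
R = (PIP − Pplat)/V̇ = (21.6 − 14.0) / 1.2667 = 7.6/1.2667 = 6.0 cmH2O·s/L.
C = Vt/(Pplat − PEEP) = 557.35 / (14.0 − 5) = 557.35/9.0 = 61.928 mL/cmH2O.
τ = R × C = 6.0 × 0.06193 L/cmH2O = 0.3716 s.
t = −τ·ln(1 − 0.92) = −0.3716·ln(0.08) = 0.9386 s.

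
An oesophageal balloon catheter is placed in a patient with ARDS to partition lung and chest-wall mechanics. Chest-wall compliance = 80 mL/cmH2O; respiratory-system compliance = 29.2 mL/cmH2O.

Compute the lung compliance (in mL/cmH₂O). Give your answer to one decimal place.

46.0

1/CL = 1/Crs − 1/Ccw.
1/CL = 1/29.2 − 1/80 = 0.02175.
CL = 45.977 mL/cmH2O.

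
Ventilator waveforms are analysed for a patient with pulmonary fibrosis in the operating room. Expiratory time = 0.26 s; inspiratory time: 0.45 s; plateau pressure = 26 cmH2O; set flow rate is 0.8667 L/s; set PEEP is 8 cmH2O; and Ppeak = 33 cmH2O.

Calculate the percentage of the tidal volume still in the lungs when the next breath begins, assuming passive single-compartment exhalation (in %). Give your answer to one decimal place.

22.6

Vt = flow × Ti = 0.8667 L/s × 0.45 s × 1000 mL/L = 390.02 mL.
R = (PIP − Pplat)/V̇ = (33 − 26) / 0.8667 = 7.0/0.8667 = 8.077 cmH2O·s/L.
C = Vt/(Pplat − PEEP) = 390.02 / (26 − 8) = 390.02/18.0 = 21.668 mL/cmH2O.
τ = R × C = 8.077 × 0.02167 L/cmH2O = 0.175 s.
Fraction remaining at end-expiration = e^(−Te/τ) = e^(−0.26/0.175) = 0.2263 → 22.63%.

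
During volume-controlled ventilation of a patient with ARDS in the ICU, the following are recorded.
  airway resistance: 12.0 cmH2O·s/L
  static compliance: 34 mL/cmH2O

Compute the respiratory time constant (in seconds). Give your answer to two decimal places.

τ = R × C = 12.0 × 34 mL/cmH2O = 12.0 × 0.034 L/cmH2O = 0.408 s.

0.41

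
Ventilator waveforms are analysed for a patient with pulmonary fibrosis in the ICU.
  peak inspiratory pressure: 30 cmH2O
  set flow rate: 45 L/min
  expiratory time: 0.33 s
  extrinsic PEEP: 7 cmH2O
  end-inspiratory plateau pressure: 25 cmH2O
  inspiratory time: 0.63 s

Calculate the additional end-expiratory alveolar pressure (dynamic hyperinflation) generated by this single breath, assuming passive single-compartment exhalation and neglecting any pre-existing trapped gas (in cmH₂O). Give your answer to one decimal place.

Flow: 45 L/min ÷ 60 = 0.75 L/s.
Vt = flow × Ti = 0.75 L/s × 0.63 s × 1000 mL/L = 472.5 mL.
R = (PIP − Pplat)/V̇ = (30 − 25) / 0.75 = 5.0/0.75 = 6.667 cmH2O·s/L.
C = Vt/(Pplat − PEEP) = 472.5 / (25 − 7) = 472.5/18.0 = 26.25 mL/cmH2O.
τ = R × C = 6.667 × 0.02625 L/cmH2O = 0.175 s.
Fraction remaining = e^(−Te/τ) = e^(−0.33/0.175) = 0.1517; trapped volume = 472.5 × 0.1517 = 71.678 mL.
Additional alveolar pressure from trapping ≈ V_trapped / C = 71.678 / 26.25 = 2.731 cmH2O.

2.7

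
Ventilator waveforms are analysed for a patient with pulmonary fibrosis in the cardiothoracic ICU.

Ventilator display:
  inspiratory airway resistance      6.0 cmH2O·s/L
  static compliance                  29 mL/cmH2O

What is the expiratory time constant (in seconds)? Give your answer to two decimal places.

τ = R × C = 6.0 × 29 mL/cmH2O = 6.0 × 0.029 L/cmH2O = 0.174 s.

0.17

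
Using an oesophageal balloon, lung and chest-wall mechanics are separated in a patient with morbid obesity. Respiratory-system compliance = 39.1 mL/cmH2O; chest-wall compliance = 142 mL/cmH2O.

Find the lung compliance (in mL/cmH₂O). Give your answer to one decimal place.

54.0

1/CL = 1/Crs − 1/Ccw.
1/CL = 1/39.1 − 1/142 = 0.01853.
CL = 53.967 mL/cmH2O.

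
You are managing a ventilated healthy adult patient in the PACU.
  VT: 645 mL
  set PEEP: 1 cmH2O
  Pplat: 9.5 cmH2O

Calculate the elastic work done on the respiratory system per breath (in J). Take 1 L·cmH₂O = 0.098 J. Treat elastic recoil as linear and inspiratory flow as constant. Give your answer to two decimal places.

0.27

Elastic work ≈ ½ × (Pplat − PEEP) × Vt = 0.5 × (9.5 − 1) × 0.645 L = 0.5 × 8.5 × 0.645 = 2.741 L·cmH2O.
× 0.098 J/(L·cmH2O) → 0.2686 J.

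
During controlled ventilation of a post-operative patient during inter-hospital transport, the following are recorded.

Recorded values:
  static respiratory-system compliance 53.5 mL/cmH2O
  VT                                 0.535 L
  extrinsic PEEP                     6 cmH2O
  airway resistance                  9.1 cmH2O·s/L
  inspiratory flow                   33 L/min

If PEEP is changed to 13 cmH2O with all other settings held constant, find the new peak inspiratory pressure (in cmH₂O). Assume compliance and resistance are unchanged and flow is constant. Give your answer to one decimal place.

28.0

Flow: 33 L/min ÷ 60 = 0.55 L/s.
PIP = Vt/C + R·V̇ + PEEP (constant-flow equation of motion).
Only the baseline term changes: ΔPIP = ΔPEEP = 13 − 6 = 7.0 cmH2O.
Original PIP = 535/53.5 + 9.1×0.55 + 6 = 21.005 cmH2O; new PIP = 21.005 + (7.0) = 28.005 cmH2O.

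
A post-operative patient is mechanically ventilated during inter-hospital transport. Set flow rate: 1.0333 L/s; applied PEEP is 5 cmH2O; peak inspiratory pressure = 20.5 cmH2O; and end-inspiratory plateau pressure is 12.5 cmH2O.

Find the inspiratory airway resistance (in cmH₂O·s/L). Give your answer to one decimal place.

7.7

Raw = (PIP − Pplat) / flow = (20.5 − 12.5) / 1.0333 = 8.0 / 1.0333 = 7.742 cmH2O·s/L.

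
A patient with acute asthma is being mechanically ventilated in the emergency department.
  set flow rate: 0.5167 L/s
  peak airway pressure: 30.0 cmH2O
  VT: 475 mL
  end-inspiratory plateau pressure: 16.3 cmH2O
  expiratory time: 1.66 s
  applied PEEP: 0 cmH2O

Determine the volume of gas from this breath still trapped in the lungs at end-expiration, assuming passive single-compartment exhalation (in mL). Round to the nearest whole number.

R = (PIP − Pplat)/V̇ = (30.0 − 16.3) / 0.5167 = 13.7/0.5167 = 26.514 cmH2O·s/L.
C = Vt/(Pplat − PEEP) = 475.0 / (16.3 − 0) = 475.0/16.3 = 29.141 mL/cmH2O.
τ = R × C = 26.514 × 0.02914 L/cmH2O = 0.7726 s.
Fraction remaining = e^(−Te/τ) = e^(−1.66/0.7726) = 0.1166.
Trapped volume = 475.0 × 0.1166 = 55.385 mL.

55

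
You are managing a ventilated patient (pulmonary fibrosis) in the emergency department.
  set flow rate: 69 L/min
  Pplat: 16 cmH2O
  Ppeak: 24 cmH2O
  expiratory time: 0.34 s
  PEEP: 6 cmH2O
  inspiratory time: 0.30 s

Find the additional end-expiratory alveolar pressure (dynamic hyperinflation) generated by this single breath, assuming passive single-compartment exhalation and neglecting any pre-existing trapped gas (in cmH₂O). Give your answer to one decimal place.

2.4

Flow: 69 L/min ÷ 60 = 1.15 L/s.
Vt = flow × Ti = 1.15 L/s × 0.30 s × 1000 mL/L = 345.0 mL.
R = (PIP − Pplat)/V̇ = (24 − 16) / 1.15 = 8.0/1.15 = 6.957 cmH2O·s/L.
C = Vt/(Pplat − PEEP) = 345.0 / (16 − 6) = 345.0/10.0 = 34.5 mL/cmH2O.
τ = R × C = 6.957 × 0.0345 L/cmH2O = 0.24 s.
Fraction remaining = e^(−Te/τ) = e^(−0.34/0.24) = 0.2425; trapped volume = 345.0 × 0.2425 = 83.663 mL.
Additional alveolar pressure from trapping ≈ V_trapped / C = 83.663 / 34.5 = 2.425 cmH2O.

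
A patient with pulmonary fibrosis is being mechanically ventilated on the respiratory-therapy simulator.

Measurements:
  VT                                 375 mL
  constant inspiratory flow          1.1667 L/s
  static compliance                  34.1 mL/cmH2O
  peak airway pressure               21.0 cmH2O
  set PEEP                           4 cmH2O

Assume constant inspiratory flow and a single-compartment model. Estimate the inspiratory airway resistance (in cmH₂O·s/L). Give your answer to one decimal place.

Equation of motion (constant flow): PIP = Vt/C + R·V̇ + PEEP.
R·V̇ = PIP − Vt/C − PEEP = 21.0 − 375/34.1 − 4 = 21.0 − 10.997 − 4 = 6.003 cmH2O.
R = 6.003 / 1.1667 = 5.145 cmH2O·s/L.

5.1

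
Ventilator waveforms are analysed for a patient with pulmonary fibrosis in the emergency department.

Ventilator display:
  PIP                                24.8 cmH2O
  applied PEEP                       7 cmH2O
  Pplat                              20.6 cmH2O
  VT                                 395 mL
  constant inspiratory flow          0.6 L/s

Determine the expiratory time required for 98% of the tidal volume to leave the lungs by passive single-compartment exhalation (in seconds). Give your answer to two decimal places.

R = (PIP − Pplat)/V̇ = (24.8 − 20.6) / 0.6 = 4.2/0.6 = 7.0 cmH2O·s/L.
C = Vt/(Pplat − PEEP) = 395.0 / (20.6 − 7) = 395.0/13.6 = 29.044 mL/cmH2O.
τ = R × C = 7.0 × 0.02904 L/cmH2O = 0.2033 s.
t = −τ·ln(1 − 0.98) = −0.2033·ln(0.02) = 0.7953 s.

0.80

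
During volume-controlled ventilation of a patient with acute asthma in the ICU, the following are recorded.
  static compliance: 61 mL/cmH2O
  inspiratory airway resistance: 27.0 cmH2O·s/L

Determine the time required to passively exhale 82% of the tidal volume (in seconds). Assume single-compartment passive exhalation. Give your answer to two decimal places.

τ = R × C = 27.0 × 61 mL/cmH2O = 27.0 × 0.061 L/cmH2O = 1.647 s.
Exhaled fraction f = 1 − e^(−t/τ) → t = −τ·ln(1 − f) = −1.647·ln(0.18) = 2.824 s.

2.82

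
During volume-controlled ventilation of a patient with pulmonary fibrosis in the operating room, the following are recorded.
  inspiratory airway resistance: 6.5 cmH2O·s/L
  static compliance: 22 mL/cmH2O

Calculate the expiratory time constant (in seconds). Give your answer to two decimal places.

0.14

τ = R × C = 6.5 × 22 mL/cmH2O = 6.5 × 0.022 L/cmH2O = 0.143 s.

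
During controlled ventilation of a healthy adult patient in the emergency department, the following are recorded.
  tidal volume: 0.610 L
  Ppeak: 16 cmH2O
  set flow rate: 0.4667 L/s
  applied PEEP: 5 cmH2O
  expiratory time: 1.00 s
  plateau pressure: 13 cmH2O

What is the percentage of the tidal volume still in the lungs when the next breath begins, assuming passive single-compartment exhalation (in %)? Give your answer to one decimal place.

R = (PIP − Pplat)/V̇ = (16 − 13) / 0.4667 = 3.0/0.4667 = 6.428 cmH2O·s/L.
C = Vt/(Pplat − PEEP) = 610.0 / (13 − 5) = 610.0/8.0 = 76.25 mL/cmH2O.
τ = R × C = 6.428 × 0.07625 L/cmH2O = 0.4901 s.
Fraction remaining at end-expiration = e^(−Te/τ) = e^(−1.00/0.4901) = 0.13 → 13.0%.

13.0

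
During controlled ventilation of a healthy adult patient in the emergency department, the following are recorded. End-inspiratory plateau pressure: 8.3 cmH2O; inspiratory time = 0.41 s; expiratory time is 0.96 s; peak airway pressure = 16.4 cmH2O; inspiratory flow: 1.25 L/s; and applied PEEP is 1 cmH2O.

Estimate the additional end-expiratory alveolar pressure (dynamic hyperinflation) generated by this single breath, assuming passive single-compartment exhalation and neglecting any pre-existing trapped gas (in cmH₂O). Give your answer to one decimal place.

0.9

Vt = flow × Ti = 1.25 L/s × 0.41 s × 1000 mL/L = 512.5 mL.
R = (PIP − Pplat)/V̇ = (16.4 − 8.3) / 1.25 = 8.1/1.25 = 6.48 cmH2O·s/L.
C = Vt/(Pplat − PEEP) = 512.5 / (8.3 − 1) = 512.5/7.3 = 70.205 mL/cmH2O.
τ = R × C = 6.48 × 0.07021 L/cmH2O = 0.455 s.
Fraction remaining = e^(−Te/τ) = e^(−0.96/0.455) = 0.1213; trapped volume = 512.5 × 0.1213 = 62.166 mL.
Additional alveolar pressure from trapping ≈ V_trapped / C = 62.166 / 70.205 = 0.8855 cmH2O.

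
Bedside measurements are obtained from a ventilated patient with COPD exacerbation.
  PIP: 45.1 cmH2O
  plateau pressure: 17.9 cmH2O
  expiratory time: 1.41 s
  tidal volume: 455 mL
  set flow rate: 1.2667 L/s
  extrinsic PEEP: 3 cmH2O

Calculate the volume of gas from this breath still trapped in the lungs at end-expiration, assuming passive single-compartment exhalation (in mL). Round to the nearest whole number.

53

R = (PIP − Pplat)/V̇ = (45.1 − 17.9) / 1.2667 = 27.2/1.2667 = 21.473 cmH2O·s/L.
C = Vt/(Pplat − PEEP) = 455.0 / (17.9 − 3) = 455.0/14.9 = 30.537 mL/cmH2O.
τ = R × C = 21.473 × 0.03054 L/cmH2O = 0.6558 s.
Fraction remaining = e^(−Te/τ) = e^(−1.41/0.6558) = 0.1165.
Trapped volume = 455.0 × 0.1165 = 53.008 mL.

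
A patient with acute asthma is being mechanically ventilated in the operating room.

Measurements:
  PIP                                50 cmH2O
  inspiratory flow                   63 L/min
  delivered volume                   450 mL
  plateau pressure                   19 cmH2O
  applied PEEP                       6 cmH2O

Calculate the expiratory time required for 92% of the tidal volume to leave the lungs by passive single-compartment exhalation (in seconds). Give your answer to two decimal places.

2.58

Flow: 63 L/min ÷ 60 = 1.05 L/s.
R = (PIP − Pplat)/V̇ = (50 − 19) / 1.05 = 31.0/1.05 = 29.524 cmH2O·s/L.
C = Vt/(Pplat − PEEP) = 450.0 / (19 − 6) = 450.0/13.0 = 34.615 mL/cmH2O.
τ = R × C = 29.524 × 0.03462 L/cmH2O = 1.022 s.
t = −τ·ln(1 − 0.92) = −1.022·ln(0.08) = 2.581 s.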